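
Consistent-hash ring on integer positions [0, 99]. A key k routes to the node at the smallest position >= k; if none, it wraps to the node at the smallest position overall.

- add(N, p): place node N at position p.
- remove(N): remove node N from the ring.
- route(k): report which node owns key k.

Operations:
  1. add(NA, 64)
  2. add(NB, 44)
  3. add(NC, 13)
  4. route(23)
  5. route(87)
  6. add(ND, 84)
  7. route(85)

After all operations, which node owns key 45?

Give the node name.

Op 1: add NA@64 -> ring=[64:NA]
Op 2: add NB@44 -> ring=[44:NB,64:NA]
Op 3: add NC@13 -> ring=[13:NC,44:NB,64:NA]
Op 4: route key 23: smallest pos >= 23 is 44 -> NB
Op 5: route key 87: none >= 87, wrap to smallest pos 13 -> NC
Op 6: add ND@84 -> ring=[13:NC,44:NB,64:NA,84:ND]
Op 7: route key 85: none >= 85, wrap to smallest pos 13 -> NC
Final route key 45: smallest pos >= 45 is 64 -> NA

Answer: NA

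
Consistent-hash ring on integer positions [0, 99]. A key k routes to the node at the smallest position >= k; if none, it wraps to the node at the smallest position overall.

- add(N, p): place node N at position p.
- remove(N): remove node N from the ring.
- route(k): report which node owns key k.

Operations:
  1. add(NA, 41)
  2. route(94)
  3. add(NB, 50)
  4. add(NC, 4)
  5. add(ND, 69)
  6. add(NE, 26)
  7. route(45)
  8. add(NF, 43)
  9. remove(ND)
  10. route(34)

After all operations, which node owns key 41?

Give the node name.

Answer: NA

Derivation:
Op 1: add NA@41 -> ring=[41:NA]
Op 2: route key 94: none >= 94, wrap to smallest pos 41 -> NA
Op 3: add NB@50 -> ring=[41:NA,50:NB]
Op 4: add NC@4 -> ring=[4:NC,41:NA,50:NB]
Op 5: add ND@69 -> ring=[4:NC,41:NA,50:NB,69:ND]
Op 6: add NE@26 -> ring=[4:NC,26:NE,41:NA,50:NB,69:ND]
Op 7: route key 45: smallest pos >= 45 is 50 -> NB
Op 8: add NF@43 -> ring=[4:NC,26:NE,41:NA,43:NF,50:NB,69:ND]
Op 9: remove ND -> ring=[4:NC,26:NE,41:NA,43:NF,50:NB]
Op 10: route key 34: smallest pos >= 34 is 41 -> NA
Final route key 41: smallest pos >= 41 is 41 -> NA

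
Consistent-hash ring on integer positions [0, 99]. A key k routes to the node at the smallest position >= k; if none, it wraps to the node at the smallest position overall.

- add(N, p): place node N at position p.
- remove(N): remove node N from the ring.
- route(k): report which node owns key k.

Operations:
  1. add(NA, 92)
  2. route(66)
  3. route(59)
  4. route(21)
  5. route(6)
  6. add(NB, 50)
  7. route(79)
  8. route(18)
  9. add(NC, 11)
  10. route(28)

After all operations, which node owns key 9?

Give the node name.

Answer: NC

Derivation:
Op 1: add NA@92 -> ring=[92:NA]
Op 2: route key 66: smallest pos >= 66 is 92 -> NA
Op 3: route key 59: smallest pos >= 59 is 92 -> NA
Op 4: route key 21: smallest pos >= 21 is 92 -> NA
Op 5: route key 6: smallest pos >= 6 is 92 -> NA
Op 6: add NB@50 -> ring=[50:NB,92:NA]
Op 7: route key 79: smallest pos >= 79 is 92 -> NA
Op 8: route key 18: smallest pos >= 18 is 50 -> NB
Op 9: add NC@11 -> ring=[11:NC,50:NB,92:NA]
Op 10: route key 28: smallest pos >= 28 is 50 -> NB
Final route key 9: smallest pos >= 9 is 11 -> NC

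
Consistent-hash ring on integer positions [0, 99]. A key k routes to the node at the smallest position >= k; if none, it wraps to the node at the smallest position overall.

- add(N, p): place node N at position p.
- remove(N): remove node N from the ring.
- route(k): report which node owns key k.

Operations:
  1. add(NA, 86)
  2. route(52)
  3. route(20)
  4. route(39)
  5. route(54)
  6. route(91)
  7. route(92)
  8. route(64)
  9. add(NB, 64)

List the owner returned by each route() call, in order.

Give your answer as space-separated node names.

Answer: NA NA NA NA NA NA NA

Derivation:
Op 1: add NA@86 -> ring=[86:NA]
Op 2: route key 52: smallest pos >= 52 is 86 -> NA
Op 3: route key 20: smallest pos >= 20 is 86 -> NA
Op 4: route key 39: smallest pos >= 39 is 86 -> NA
Op 5: route key 54: smallest pos >= 54 is 86 -> NA
Op 6: route key 91: none >= 91, wrap to smallest pos 86 -> NA
Op 7: route key 92: none >= 92, wrap to smallest pos 86 -> NA
Op 8: route key 64: smallest pos >= 64 is 86 -> NA
Op 9: add NB@64 -> ring=[64:NB,86:NA]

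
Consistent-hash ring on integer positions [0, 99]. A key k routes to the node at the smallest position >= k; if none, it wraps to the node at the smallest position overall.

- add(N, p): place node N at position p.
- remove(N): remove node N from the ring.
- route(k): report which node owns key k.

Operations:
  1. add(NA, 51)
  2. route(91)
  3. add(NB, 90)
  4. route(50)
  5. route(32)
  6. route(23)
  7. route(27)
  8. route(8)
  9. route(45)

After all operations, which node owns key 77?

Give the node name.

Op 1: add NA@51 -> ring=[51:NA]
Op 2: route key 91: none >= 91, wrap to smallest pos 51 -> NA
Op 3: add NB@90 -> ring=[51:NA,90:NB]
Op 4: route key 50: smallest pos >= 50 is 51 -> NA
Op 5: route key 32: smallest pos >= 32 is 51 -> NA
Op 6: route key 23: smallest pos >= 23 is 51 -> NA
Op 7: route key 27: smallest pos >= 27 is 51 -> NA
Op 8: route key 8: smallest pos >= 8 is 51 -> NA
Op 9: route key 45: smallest pos >= 45 is 51 -> NA
Final route key 77: smallest pos >= 77 is 90 -> NB

Answer: NB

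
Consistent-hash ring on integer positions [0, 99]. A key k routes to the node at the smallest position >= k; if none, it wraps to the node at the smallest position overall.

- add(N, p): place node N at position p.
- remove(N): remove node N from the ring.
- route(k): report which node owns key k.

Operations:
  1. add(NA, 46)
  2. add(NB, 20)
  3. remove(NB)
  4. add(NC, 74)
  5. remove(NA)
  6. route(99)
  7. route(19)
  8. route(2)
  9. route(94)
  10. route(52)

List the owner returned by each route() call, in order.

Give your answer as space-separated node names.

Op 1: add NA@46 -> ring=[46:NA]
Op 2: add NB@20 -> ring=[20:NB,46:NA]
Op 3: remove NB -> ring=[46:NA]
Op 4: add NC@74 -> ring=[46:NA,74:NC]
Op 5: remove NA -> ring=[74:NC]
Op 6: route key 99: none >= 99, wrap to smallest pos 74 -> NC
Op 7: route key 19: smallest pos >= 19 is 74 -> NC
Op 8: route key 2: smallest pos >= 2 is 74 -> NC
Op 9: route key 94: none >= 94, wrap to smallest pos 74 -> NC
Op 10: route key 52: smallest pos >= 52 is 74 -> NC

Answer: NC NC NC NC NC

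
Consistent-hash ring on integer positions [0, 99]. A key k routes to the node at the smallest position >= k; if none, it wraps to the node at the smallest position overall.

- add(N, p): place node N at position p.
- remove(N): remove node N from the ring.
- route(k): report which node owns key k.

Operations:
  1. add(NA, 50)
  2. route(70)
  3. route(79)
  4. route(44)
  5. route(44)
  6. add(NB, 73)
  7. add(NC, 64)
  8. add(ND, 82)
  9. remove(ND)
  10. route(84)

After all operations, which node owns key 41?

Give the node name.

Answer: NA

Derivation:
Op 1: add NA@50 -> ring=[50:NA]
Op 2: route key 70: none >= 70, wrap to smallest pos 50 -> NA
Op 3: route key 79: none >= 79, wrap to smallest pos 50 -> NA
Op 4: route key 44: smallest pos >= 44 is 50 -> NA
Op 5: route key 44: smallest pos >= 44 is 50 -> NA
Op 6: add NB@73 -> ring=[50:NA,73:NB]
Op 7: add NC@64 -> ring=[50:NA,64:NC,73:NB]
Op 8: add ND@82 -> ring=[50:NA,64:NC,73:NB,82:ND]
Op 9: remove ND -> ring=[50:NA,64:NC,73:NB]
Op 10: route key 84: none >= 84, wrap to smallest pos 50 -> NA
Final route key 41: smallest pos >= 41 is 50 -> NA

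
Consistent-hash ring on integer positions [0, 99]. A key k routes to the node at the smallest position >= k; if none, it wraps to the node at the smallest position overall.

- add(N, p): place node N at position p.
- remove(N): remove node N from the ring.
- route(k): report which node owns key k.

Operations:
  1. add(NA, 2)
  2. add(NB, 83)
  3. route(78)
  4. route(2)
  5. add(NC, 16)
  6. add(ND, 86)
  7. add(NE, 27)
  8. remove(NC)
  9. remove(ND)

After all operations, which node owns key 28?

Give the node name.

Answer: NB

Derivation:
Op 1: add NA@2 -> ring=[2:NA]
Op 2: add NB@83 -> ring=[2:NA,83:NB]
Op 3: route key 78: smallest pos >= 78 is 83 -> NB
Op 4: route key 2: smallest pos >= 2 is 2 -> NA
Op 5: add NC@16 -> ring=[2:NA,16:NC,83:NB]
Op 6: add ND@86 -> ring=[2:NA,16:NC,83:NB,86:ND]
Op 7: add NE@27 -> ring=[2:NA,16:NC,27:NE,83:NB,86:ND]
Op 8: remove NC -> ring=[2:NA,27:NE,83:NB,86:ND]
Op 9: remove ND -> ring=[2:NA,27:NE,83:NB]
Final route key 28: smallest pos >= 28 is 83 -> NB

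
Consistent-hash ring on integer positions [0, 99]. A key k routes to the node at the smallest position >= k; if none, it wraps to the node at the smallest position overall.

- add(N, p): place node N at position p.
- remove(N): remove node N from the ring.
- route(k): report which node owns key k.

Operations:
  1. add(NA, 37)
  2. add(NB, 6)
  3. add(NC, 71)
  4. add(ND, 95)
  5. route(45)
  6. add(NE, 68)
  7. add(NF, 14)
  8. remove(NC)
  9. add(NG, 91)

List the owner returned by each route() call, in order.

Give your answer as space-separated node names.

Answer: NC

Derivation:
Op 1: add NA@37 -> ring=[37:NA]
Op 2: add NB@6 -> ring=[6:NB,37:NA]
Op 3: add NC@71 -> ring=[6:NB,37:NA,71:NC]
Op 4: add ND@95 -> ring=[6:NB,37:NA,71:NC,95:ND]
Op 5: route key 45: smallest pos >= 45 is 71 -> NC
Op 6: add NE@68 -> ring=[6:NB,37:NA,68:NE,71:NC,95:ND]
Op 7: add NF@14 -> ring=[6:NB,14:NF,37:NA,68:NE,71:NC,95:ND]
Op 8: remove NC -> ring=[6:NB,14:NF,37:NA,68:NE,95:ND]
Op 9: add NG@91 -> ring=[6:NB,14:NF,37:NA,68:NE,91:NG,95:ND]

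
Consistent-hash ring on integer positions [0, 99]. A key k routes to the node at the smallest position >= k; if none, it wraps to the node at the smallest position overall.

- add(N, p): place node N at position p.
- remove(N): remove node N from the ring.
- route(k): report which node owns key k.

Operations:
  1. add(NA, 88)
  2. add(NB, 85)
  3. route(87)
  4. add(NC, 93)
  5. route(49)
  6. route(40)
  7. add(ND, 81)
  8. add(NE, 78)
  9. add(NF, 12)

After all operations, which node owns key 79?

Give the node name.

Answer: ND

Derivation:
Op 1: add NA@88 -> ring=[88:NA]
Op 2: add NB@85 -> ring=[85:NB,88:NA]
Op 3: route key 87: smallest pos >= 87 is 88 -> NA
Op 4: add NC@93 -> ring=[85:NB,88:NA,93:NC]
Op 5: route key 49: smallest pos >= 49 is 85 -> NB
Op 6: route key 40: smallest pos >= 40 is 85 -> NB
Op 7: add ND@81 -> ring=[81:ND,85:NB,88:NA,93:NC]
Op 8: add NE@78 -> ring=[78:NE,81:ND,85:NB,88:NA,93:NC]
Op 9: add NF@12 -> ring=[12:NF,78:NE,81:ND,85:NB,88:NA,93:NC]
Final route key 79: smallest pos >= 79 is 81 -> ND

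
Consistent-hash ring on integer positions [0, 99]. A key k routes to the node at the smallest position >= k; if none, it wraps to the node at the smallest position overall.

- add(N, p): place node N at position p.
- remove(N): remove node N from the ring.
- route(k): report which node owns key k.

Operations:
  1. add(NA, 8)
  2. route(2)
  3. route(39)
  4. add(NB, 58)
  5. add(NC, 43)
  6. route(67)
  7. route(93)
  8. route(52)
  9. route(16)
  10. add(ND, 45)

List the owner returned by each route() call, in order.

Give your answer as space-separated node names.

Op 1: add NA@8 -> ring=[8:NA]
Op 2: route key 2: smallest pos >= 2 is 8 -> NA
Op 3: route key 39: none >= 39, wrap to smallest pos 8 -> NA
Op 4: add NB@58 -> ring=[8:NA,58:NB]
Op 5: add NC@43 -> ring=[8:NA,43:NC,58:NB]
Op 6: route key 67: none >= 67, wrap to smallest pos 8 -> NA
Op 7: route key 93: none >= 93, wrap to smallest pos 8 -> NA
Op 8: route key 52: smallest pos >= 52 is 58 -> NB
Op 9: route key 16: smallest pos >= 16 is 43 -> NC
Op 10: add ND@45 -> ring=[8:NA,43:NC,45:ND,58:NB]

Answer: NA NA NA NA NB NC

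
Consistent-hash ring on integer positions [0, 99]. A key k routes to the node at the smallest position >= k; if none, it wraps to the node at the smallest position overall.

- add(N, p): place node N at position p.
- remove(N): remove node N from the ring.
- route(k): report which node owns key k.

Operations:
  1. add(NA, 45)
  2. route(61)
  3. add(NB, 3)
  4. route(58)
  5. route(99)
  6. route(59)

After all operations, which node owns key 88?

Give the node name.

Op 1: add NA@45 -> ring=[45:NA]
Op 2: route key 61: none >= 61, wrap to smallest pos 45 -> NA
Op 3: add NB@3 -> ring=[3:NB,45:NA]
Op 4: route key 58: none >= 58, wrap to smallest pos 3 -> NB
Op 5: route key 99: none >= 99, wrap to smallest pos 3 -> NB
Op 6: route key 59: none >= 59, wrap to smallest pos 3 -> NB
Final route key 88: none >= 88, wrap to smallest pos 3 -> NB

Answer: NB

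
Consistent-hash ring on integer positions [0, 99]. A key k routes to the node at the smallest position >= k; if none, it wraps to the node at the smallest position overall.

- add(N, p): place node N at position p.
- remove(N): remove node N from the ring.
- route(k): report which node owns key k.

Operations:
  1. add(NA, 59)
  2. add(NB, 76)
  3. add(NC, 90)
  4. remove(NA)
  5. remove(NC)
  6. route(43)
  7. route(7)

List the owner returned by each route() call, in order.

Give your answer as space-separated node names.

Op 1: add NA@59 -> ring=[59:NA]
Op 2: add NB@76 -> ring=[59:NA,76:NB]
Op 3: add NC@90 -> ring=[59:NA,76:NB,90:NC]
Op 4: remove NA -> ring=[76:NB,90:NC]
Op 5: remove NC -> ring=[76:NB]
Op 6: route key 43: smallest pos >= 43 is 76 -> NB
Op 7: route key 7: smallest pos >= 7 is 76 -> NB

Answer: NB NB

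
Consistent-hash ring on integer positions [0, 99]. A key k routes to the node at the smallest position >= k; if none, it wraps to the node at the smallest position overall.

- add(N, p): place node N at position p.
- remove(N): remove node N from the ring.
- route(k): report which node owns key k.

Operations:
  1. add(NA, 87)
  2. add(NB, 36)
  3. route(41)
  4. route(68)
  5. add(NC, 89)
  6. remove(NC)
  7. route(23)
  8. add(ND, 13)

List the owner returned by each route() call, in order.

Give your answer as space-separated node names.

Op 1: add NA@87 -> ring=[87:NA]
Op 2: add NB@36 -> ring=[36:NB,87:NA]
Op 3: route key 41: smallest pos >= 41 is 87 -> NA
Op 4: route key 68: smallest pos >= 68 is 87 -> NA
Op 5: add NC@89 -> ring=[36:NB,87:NA,89:NC]
Op 6: remove NC -> ring=[36:NB,87:NA]
Op 7: route key 23: smallest pos >= 23 is 36 -> NB
Op 8: add ND@13 -> ring=[13:ND,36:NB,87:NA]

Answer: NA NA NB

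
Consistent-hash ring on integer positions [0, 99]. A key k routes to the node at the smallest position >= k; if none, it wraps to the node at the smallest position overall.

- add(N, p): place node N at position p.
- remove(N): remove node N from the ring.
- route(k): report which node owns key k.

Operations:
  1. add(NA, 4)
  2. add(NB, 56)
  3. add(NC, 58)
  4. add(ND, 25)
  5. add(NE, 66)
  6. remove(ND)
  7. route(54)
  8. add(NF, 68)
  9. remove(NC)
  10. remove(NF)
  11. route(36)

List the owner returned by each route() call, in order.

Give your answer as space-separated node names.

Answer: NB NB

Derivation:
Op 1: add NA@4 -> ring=[4:NA]
Op 2: add NB@56 -> ring=[4:NA,56:NB]
Op 3: add NC@58 -> ring=[4:NA,56:NB,58:NC]
Op 4: add ND@25 -> ring=[4:NA,25:ND,56:NB,58:NC]
Op 5: add NE@66 -> ring=[4:NA,25:ND,56:NB,58:NC,66:NE]
Op 6: remove ND -> ring=[4:NA,56:NB,58:NC,66:NE]
Op 7: route key 54: smallest pos >= 54 is 56 -> NB
Op 8: add NF@68 -> ring=[4:NA,56:NB,58:NC,66:NE,68:NF]
Op 9: remove NC -> ring=[4:NA,56:NB,66:NE,68:NF]
Op 10: remove NF -> ring=[4:NA,56:NB,66:NE]
Op 11: route key 36: smallest pos >= 36 is 56 -> NB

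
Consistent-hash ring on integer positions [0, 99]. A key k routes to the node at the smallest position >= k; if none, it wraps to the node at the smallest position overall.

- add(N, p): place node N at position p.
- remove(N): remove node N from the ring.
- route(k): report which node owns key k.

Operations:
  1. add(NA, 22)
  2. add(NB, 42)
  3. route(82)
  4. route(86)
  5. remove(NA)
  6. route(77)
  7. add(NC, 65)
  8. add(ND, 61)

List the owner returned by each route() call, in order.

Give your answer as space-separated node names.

Op 1: add NA@22 -> ring=[22:NA]
Op 2: add NB@42 -> ring=[22:NA,42:NB]
Op 3: route key 82: none >= 82, wrap to smallest pos 22 -> NA
Op 4: route key 86: none >= 86, wrap to smallest pos 22 -> NA
Op 5: remove NA -> ring=[42:NB]
Op 6: route key 77: none >= 77, wrap to smallest pos 42 -> NB
Op 7: add NC@65 -> ring=[42:NB,65:NC]
Op 8: add ND@61 -> ring=[42:NB,61:ND,65:NC]

Answer: NA NA NB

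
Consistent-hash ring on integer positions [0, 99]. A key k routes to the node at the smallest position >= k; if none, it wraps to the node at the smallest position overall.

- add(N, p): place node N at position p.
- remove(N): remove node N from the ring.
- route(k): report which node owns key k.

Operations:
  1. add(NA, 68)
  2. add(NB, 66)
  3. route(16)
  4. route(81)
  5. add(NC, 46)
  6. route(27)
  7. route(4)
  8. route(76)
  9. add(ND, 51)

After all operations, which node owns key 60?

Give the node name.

Answer: NB

Derivation:
Op 1: add NA@68 -> ring=[68:NA]
Op 2: add NB@66 -> ring=[66:NB,68:NA]
Op 3: route key 16: smallest pos >= 16 is 66 -> NB
Op 4: route key 81: none >= 81, wrap to smallest pos 66 -> NB
Op 5: add NC@46 -> ring=[46:NC,66:NB,68:NA]
Op 6: route key 27: smallest pos >= 27 is 46 -> NC
Op 7: route key 4: smallest pos >= 4 is 46 -> NC
Op 8: route key 76: none >= 76, wrap to smallest pos 46 -> NC
Op 9: add ND@51 -> ring=[46:NC,51:ND,66:NB,68:NA]
Final route key 60: smallest pos >= 60 is 66 -> NB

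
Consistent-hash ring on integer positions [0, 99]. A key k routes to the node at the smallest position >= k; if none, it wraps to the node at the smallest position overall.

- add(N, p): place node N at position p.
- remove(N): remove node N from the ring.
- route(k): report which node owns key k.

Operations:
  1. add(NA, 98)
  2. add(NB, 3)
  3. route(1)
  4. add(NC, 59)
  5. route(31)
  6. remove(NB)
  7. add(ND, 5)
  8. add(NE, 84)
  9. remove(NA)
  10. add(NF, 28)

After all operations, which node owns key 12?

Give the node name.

Answer: NF

Derivation:
Op 1: add NA@98 -> ring=[98:NA]
Op 2: add NB@3 -> ring=[3:NB,98:NA]
Op 3: route key 1: smallest pos >= 1 is 3 -> NB
Op 4: add NC@59 -> ring=[3:NB,59:NC,98:NA]
Op 5: route key 31: smallest pos >= 31 is 59 -> NC
Op 6: remove NB -> ring=[59:NC,98:NA]
Op 7: add ND@5 -> ring=[5:ND,59:NC,98:NA]
Op 8: add NE@84 -> ring=[5:ND,59:NC,84:NE,98:NA]
Op 9: remove NA -> ring=[5:ND,59:NC,84:NE]
Op 10: add NF@28 -> ring=[5:ND,28:NF,59:NC,84:NE]
Final route key 12: smallest pos >= 12 is 28 -> NF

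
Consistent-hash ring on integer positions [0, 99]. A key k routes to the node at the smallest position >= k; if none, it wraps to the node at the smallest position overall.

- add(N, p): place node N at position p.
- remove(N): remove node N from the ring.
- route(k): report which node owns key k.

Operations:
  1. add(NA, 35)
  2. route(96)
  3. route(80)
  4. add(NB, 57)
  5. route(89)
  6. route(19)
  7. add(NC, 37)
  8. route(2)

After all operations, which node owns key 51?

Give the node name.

Answer: NB

Derivation:
Op 1: add NA@35 -> ring=[35:NA]
Op 2: route key 96: none >= 96, wrap to smallest pos 35 -> NA
Op 3: route key 80: none >= 80, wrap to smallest pos 35 -> NA
Op 4: add NB@57 -> ring=[35:NA,57:NB]
Op 5: route key 89: none >= 89, wrap to smallest pos 35 -> NA
Op 6: route key 19: smallest pos >= 19 is 35 -> NA
Op 7: add NC@37 -> ring=[35:NA,37:NC,57:NB]
Op 8: route key 2: smallest pos >= 2 is 35 -> NA
Final route key 51: smallest pos >= 51 is 57 -> NB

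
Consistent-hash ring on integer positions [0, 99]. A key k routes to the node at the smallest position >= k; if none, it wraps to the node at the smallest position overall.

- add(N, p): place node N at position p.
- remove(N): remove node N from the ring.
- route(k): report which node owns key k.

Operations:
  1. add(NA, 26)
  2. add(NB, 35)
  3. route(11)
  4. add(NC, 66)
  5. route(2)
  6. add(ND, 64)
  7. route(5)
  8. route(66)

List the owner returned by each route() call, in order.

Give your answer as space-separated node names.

Answer: NA NA NA NC

Derivation:
Op 1: add NA@26 -> ring=[26:NA]
Op 2: add NB@35 -> ring=[26:NA,35:NB]
Op 3: route key 11: smallest pos >= 11 is 26 -> NA
Op 4: add NC@66 -> ring=[26:NA,35:NB,66:NC]
Op 5: route key 2: smallest pos >= 2 is 26 -> NA
Op 6: add ND@64 -> ring=[26:NA,35:NB,64:ND,66:NC]
Op 7: route key 5: smallest pos >= 5 is 26 -> NA
Op 8: route key 66: smallest pos >= 66 is 66 -> NC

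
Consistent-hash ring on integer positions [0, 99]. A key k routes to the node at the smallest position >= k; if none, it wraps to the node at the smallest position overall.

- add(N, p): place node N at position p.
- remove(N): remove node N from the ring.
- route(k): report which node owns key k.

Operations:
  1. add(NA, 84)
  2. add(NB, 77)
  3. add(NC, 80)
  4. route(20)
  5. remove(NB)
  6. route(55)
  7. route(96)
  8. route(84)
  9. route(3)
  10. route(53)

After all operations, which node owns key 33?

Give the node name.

Answer: NC

Derivation:
Op 1: add NA@84 -> ring=[84:NA]
Op 2: add NB@77 -> ring=[77:NB,84:NA]
Op 3: add NC@80 -> ring=[77:NB,80:NC,84:NA]
Op 4: route key 20: smallest pos >= 20 is 77 -> NB
Op 5: remove NB -> ring=[80:NC,84:NA]
Op 6: route key 55: smallest pos >= 55 is 80 -> NC
Op 7: route key 96: none >= 96, wrap to smallest pos 80 -> NC
Op 8: route key 84: smallest pos >= 84 is 84 -> NA
Op 9: route key 3: smallest pos >= 3 is 80 -> NC
Op 10: route key 53: smallest pos >= 53 is 80 -> NC
Final route key 33: smallest pos >= 33 is 80 -> NC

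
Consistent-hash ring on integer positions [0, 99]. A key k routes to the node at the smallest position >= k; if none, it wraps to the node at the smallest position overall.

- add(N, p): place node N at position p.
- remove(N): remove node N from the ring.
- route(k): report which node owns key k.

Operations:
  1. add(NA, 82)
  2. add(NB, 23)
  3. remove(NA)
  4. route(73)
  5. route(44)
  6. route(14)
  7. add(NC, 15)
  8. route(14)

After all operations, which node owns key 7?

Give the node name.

Op 1: add NA@82 -> ring=[82:NA]
Op 2: add NB@23 -> ring=[23:NB,82:NA]
Op 3: remove NA -> ring=[23:NB]
Op 4: route key 73: none >= 73, wrap to smallest pos 23 -> NB
Op 5: route key 44: none >= 44, wrap to smallest pos 23 -> NB
Op 6: route key 14: smallest pos >= 14 is 23 -> NB
Op 7: add NC@15 -> ring=[15:NC,23:NB]
Op 8: route key 14: smallest pos >= 14 is 15 -> NC
Final route key 7: smallest pos >= 7 is 15 -> NC

Answer: NC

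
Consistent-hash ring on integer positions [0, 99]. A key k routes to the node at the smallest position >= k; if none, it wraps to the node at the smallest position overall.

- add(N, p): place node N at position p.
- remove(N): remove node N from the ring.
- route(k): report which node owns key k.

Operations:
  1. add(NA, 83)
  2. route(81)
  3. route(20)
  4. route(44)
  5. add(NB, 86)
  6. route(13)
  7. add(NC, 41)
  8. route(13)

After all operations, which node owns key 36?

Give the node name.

Op 1: add NA@83 -> ring=[83:NA]
Op 2: route key 81: smallest pos >= 81 is 83 -> NA
Op 3: route key 20: smallest pos >= 20 is 83 -> NA
Op 4: route key 44: smallest pos >= 44 is 83 -> NA
Op 5: add NB@86 -> ring=[83:NA,86:NB]
Op 6: route key 13: smallest pos >= 13 is 83 -> NA
Op 7: add NC@41 -> ring=[41:NC,83:NA,86:NB]
Op 8: route key 13: smallest pos >= 13 is 41 -> NC
Final route key 36: smallest pos >= 36 is 41 -> NC

Answer: NC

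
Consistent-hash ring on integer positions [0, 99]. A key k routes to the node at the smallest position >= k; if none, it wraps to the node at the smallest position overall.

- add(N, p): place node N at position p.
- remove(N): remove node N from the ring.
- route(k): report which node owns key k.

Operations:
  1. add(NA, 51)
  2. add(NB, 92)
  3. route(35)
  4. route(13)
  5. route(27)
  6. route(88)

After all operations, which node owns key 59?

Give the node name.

Op 1: add NA@51 -> ring=[51:NA]
Op 2: add NB@92 -> ring=[51:NA,92:NB]
Op 3: route key 35: smallest pos >= 35 is 51 -> NA
Op 4: route key 13: smallest pos >= 13 is 51 -> NA
Op 5: route key 27: smallest pos >= 27 is 51 -> NA
Op 6: route key 88: smallest pos >= 88 is 92 -> NB
Final route key 59: smallest pos >= 59 is 92 -> NB

Answer: NB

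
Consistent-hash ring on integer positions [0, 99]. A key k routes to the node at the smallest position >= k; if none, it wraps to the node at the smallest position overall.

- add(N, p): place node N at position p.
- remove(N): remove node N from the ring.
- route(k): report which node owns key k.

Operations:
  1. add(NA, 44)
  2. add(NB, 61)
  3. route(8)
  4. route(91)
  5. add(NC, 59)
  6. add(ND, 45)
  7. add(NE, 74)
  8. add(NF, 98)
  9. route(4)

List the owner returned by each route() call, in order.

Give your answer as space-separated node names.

Answer: NA NA NA

Derivation:
Op 1: add NA@44 -> ring=[44:NA]
Op 2: add NB@61 -> ring=[44:NA,61:NB]
Op 3: route key 8: smallest pos >= 8 is 44 -> NA
Op 4: route key 91: none >= 91, wrap to smallest pos 44 -> NA
Op 5: add NC@59 -> ring=[44:NA,59:NC,61:NB]
Op 6: add ND@45 -> ring=[44:NA,45:ND,59:NC,61:NB]
Op 7: add NE@74 -> ring=[44:NA,45:ND,59:NC,61:NB,74:NE]
Op 8: add NF@98 -> ring=[44:NA,45:ND,59:NC,61:NB,74:NE,98:NF]
Op 9: route key 4: smallest pos >= 4 is 44 -> NA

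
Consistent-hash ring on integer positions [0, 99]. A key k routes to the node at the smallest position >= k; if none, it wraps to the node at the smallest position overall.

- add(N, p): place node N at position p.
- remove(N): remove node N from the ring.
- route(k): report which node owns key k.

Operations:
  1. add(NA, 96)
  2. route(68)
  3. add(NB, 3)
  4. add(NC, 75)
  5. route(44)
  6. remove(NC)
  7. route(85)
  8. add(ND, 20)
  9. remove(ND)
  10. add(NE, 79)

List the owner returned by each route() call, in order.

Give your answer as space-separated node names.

Op 1: add NA@96 -> ring=[96:NA]
Op 2: route key 68: smallest pos >= 68 is 96 -> NA
Op 3: add NB@3 -> ring=[3:NB,96:NA]
Op 4: add NC@75 -> ring=[3:NB,75:NC,96:NA]
Op 5: route key 44: smallest pos >= 44 is 75 -> NC
Op 6: remove NC -> ring=[3:NB,96:NA]
Op 7: route key 85: smallest pos >= 85 is 96 -> NA
Op 8: add ND@20 -> ring=[3:NB,20:ND,96:NA]
Op 9: remove ND -> ring=[3:NB,96:NA]
Op 10: add NE@79 -> ring=[3:NB,79:NE,96:NA]

Answer: NA NC NA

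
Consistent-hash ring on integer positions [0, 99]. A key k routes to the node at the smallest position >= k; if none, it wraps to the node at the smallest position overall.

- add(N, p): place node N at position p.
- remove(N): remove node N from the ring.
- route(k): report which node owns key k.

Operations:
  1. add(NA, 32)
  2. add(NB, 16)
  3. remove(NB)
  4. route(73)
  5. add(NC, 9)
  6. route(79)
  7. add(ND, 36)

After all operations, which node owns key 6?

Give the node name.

Op 1: add NA@32 -> ring=[32:NA]
Op 2: add NB@16 -> ring=[16:NB,32:NA]
Op 3: remove NB -> ring=[32:NA]
Op 4: route key 73: none >= 73, wrap to smallest pos 32 -> NA
Op 5: add NC@9 -> ring=[9:NC,32:NA]
Op 6: route key 79: none >= 79, wrap to smallest pos 9 -> NC
Op 7: add ND@36 -> ring=[9:NC,32:NA,36:ND]
Final route key 6: smallest pos >= 6 is 9 -> NC

Answer: NC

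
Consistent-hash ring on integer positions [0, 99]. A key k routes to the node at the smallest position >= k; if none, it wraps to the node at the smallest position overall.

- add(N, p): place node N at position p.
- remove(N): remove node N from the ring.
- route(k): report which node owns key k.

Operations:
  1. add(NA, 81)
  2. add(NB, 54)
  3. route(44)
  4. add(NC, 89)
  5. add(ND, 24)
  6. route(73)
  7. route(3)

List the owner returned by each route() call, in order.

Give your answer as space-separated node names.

Op 1: add NA@81 -> ring=[81:NA]
Op 2: add NB@54 -> ring=[54:NB,81:NA]
Op 3: route key 44: smallest pos >= 44 is 54 -> NB
Op 4: add NC@89 -> ring=[54:NB,81:NA,89:NC]
Op 5: add ND@24 -> ring=[24:ND,54:NB,81:NA,89:NC]
Op 6: route key 73: smallest pos >= 73 is 81 -> NA
Op 7: route key 3: smallest pos >= 3 is 24 -> ND

Answer: NB NA ND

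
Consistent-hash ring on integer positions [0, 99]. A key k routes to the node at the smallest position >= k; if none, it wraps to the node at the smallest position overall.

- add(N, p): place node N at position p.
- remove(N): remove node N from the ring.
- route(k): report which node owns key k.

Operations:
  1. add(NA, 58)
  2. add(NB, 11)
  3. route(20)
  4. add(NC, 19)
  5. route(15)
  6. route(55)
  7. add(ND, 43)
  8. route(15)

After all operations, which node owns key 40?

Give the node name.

Answer: ND

Derivation:
Op 1: add NA@58 -> ring=[58:NA]
Op 2: add NB@11 -> ring=[11:NB,58:NA]
Op 3: route key 20: smallest pos >= 20 is 58 -> NA
Op 4: add NC@19 -> ring=[11:NB,19:NC,58:NA]
Op 5: route key 15: smallest pos >= 15 is 19 -> NC
Op 6: route key 55: smallest pos >= 55 is 58 -> NA
Op 7: add ND@43 -> ring=[11:NB,19:NC,43:ND,58:NA]
Op 8: route key 15: smallest pos >= 15 is 19 -> NC
Final route key 40: smallest pos >= 40 is 43 -> ND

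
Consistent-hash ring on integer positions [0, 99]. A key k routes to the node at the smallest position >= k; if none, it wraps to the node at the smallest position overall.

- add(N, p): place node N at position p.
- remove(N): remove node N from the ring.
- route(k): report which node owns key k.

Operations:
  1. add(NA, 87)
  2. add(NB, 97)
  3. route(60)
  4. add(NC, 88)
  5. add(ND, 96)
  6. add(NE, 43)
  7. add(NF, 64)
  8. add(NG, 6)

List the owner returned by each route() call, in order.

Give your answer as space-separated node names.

Op 1: add NA@87 -> ring=[87:NA]
Op 2: add NB@97 -> ring=[87:NA,97:NB]
Op 3: route key 60: smallest pos >= 60 is 87 -> NA
Op 4: add NC@88 -> ring=[87:NA,88:NC,97:NB]
Op 5: add ND@96 -> ring=[87:NA,88:NC,96:ND,97:NB]
Op 6: add NE@43 -> ring=[43:NE,87:NA,88:NC,96:ND,97:NB]
Op 7: add NF@64 -> ring=[43:NE,64:NF,87:NA,88:NC,96:ND,97:NB]
Op 8: add NG@6 -> ring=[6:NG,43:NE,64:NF,87:NA,88:NC,96:ND,97:NB]

Answer: NA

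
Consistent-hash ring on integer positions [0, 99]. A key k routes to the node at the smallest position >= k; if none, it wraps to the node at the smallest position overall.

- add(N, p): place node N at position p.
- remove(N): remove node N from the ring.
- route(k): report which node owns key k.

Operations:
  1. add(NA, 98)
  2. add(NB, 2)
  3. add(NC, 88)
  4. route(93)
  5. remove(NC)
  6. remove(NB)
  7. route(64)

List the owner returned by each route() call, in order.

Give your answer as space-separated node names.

Op 1: add NA@98 -> ring=[98:NA]
Op 2: add NB@2 -> ring=[2:NB,98:NA]
Op 3: add NC@88 -> ring=[2:NB,88:NC,98:NA]
Op 4: route key 93: smallest pos >= 93 is 98 -> NA
Op 5: remove NC -> ring=[2:NB,98:NA]
Op 6: remove NB -> ring=[98:NA]
Op 7: route key 64: smallest pos >= 64 is 98 -> NA

Answer: NA NA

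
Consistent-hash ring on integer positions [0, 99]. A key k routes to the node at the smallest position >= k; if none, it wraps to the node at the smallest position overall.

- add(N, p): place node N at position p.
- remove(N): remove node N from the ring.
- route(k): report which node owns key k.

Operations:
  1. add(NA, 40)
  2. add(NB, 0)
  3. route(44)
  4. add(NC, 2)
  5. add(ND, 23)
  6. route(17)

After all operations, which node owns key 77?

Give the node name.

Op 1: add NA@40 -> ring=[40:NA]
Op 2: add NB@0 -> ring=[0:NB,40:NA]
Op 3: route key 44: none >= 44, wrap to smallest pos 0 -> NB
Op 4: add NC@2 -> ring=[0:NB,2:NC,40:NA]
Op 5: add ND@23 -> ring=[0:NB,2:NC,23:ND,40:NA]
Op 6: route key 17: smallest pos >= 17 is 23 -> ND
Final route key 77: none >= 77, wrap to smallest pos 0 -> NB

Answer: NB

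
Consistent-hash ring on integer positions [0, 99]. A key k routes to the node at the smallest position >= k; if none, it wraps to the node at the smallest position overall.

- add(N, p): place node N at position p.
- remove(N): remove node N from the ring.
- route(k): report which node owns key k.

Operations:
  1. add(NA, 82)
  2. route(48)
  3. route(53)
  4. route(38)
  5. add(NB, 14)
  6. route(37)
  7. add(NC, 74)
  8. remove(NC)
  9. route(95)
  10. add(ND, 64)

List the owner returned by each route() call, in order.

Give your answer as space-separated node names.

Answer: NA NA NA NA NB

Derivation:
Op 1: add NA@82 -> ring=[82:NA]
Op 2: route key 48: smallest pos >= 48 is 82 -> NA
Op 3: route key 53: smallest pos >= 53 is 82 -> NA
Op 4: route key 38: smallest pos >= 38 is 82 -> NA
Op 5: add NB@14 -> ring=[14:NB,82:NA]
Op 6: route key 37: smallest pos >= 37 is 82 -> NA
Op 7: add NC@74 -> ring=[14:NB,74:NC,82:NA]
Op 8: remove NC -> ring=[14:NB,82:NA]
Op 9: route key 95: none >= 95, wrap to smallest pos 14 -> NB
Op 10: add ND@64 -> ring=[14:NB,64:ND,82:NA]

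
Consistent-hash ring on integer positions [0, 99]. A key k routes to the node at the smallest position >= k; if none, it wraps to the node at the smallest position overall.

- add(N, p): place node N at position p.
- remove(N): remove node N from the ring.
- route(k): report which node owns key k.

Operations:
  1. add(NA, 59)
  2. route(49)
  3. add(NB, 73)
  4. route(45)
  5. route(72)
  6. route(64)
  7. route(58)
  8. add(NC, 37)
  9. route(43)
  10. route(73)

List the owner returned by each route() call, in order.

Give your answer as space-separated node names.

Answer: NA NA NB NB NA NA NB

Derivation:
Op 1: add NA@59 -> ring=[59:NA]
Op 2: route key 49: smallest pos >= 49 is 59 -> NA
Op 3: add NB@73 -> ring=[59:NA,73:NB]
Op 4: route key 45: smallest pos >= 45 is 59 -> NA
Op 5: route key 72: smallest pos >= 72 is 73 -> NB
Op 6: route key 64: smallest pos >= 64 is 73 -> NB
Op 7: route key 58: smallest pos >= 58 is 59 -> NA
Op 8: add NC@37 -> ring=[37:NC,59:NA,73:NB]
Op 9: route key 43: smallest pos >= 43 is 59 -> NA
Op 10: route key 73: smallest pos >= 73 is 73 -> NB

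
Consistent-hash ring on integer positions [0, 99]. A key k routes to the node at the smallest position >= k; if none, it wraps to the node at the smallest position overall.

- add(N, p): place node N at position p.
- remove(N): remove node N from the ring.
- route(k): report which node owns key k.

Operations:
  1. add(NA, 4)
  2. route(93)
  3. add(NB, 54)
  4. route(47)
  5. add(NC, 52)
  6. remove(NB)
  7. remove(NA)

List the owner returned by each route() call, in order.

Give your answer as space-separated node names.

Op 1: add NA@4 -> ring=[4:NA]
Op 2: route key 93: none >= 93, wrap to smallest pos 4 -> NA
Op 3: add NB@54 -> ring=[4:NA,54:NB]
Op 4: route key 47: smallest pos >= 47 is 54 -> NB
Op 5: add NC@52 -> ring=[4:NA,52:NC,54:NB]
Op 6: remove NB -> ring=[4:NA,52:NC]
Op 7: remove NA -> ring=[52:NC]

Answer: NA NB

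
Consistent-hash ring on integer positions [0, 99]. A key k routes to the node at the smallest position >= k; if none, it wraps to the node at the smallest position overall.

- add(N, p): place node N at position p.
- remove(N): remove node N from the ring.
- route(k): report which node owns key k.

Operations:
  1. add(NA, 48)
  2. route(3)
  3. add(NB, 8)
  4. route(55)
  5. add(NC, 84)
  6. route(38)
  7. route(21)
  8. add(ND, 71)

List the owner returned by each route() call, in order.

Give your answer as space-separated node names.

Op 1: add NA@48 -> ring=[48:NA]
Op 2: route key 3: smallest pos >= 3 is 48 -> NA
Op 3: add NB@8 -> ring=[8:NB,48:NA]
Op 4: route key 55: none >= 55, wrap to smallest pos 8 -> NB
Op 5: add NC@84 -> ring=[8:NB,48:NA,84:NC]
Op 6: route key 38: smallest pos >= 38 is 48 -> NA
Op 7: route key 21: smallest pos >= 21 is 48 -> NA
Op 8: add ND@71 -> ring=[8:NB,48:NA,71:ND,84:NC]

Answer: NA NB NA NA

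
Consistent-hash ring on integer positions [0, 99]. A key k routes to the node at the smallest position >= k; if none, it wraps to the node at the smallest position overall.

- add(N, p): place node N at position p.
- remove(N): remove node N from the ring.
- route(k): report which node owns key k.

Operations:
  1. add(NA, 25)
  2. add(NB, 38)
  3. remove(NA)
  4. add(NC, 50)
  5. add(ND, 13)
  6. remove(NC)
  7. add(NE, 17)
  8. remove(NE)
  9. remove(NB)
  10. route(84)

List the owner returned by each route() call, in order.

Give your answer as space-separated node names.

Answer: ND

Derivation:
Op 1: add NA@25 -> ring=[25:NA]
Op 2: add NB@38 -> ring=[25:NA,38:NB]
Op 3: remove NA -> ring=[38:NB]
Op 4: add NC@50 -> ring=[38:NB,50:NC]
Op 5: add ND@13 -> ring=[13:ND,38:NB,50:NC]
Op 6: remove NC -> ring=[13:ND,38:NB]
Op 7: add NE@17 -> ring=[13:ND,17:NE,38:NB]
Op 8: remove NE -> ring=[13:ND,38:NB]
Op 9: remove NB -> ring=[13:ND]
Op 10: route key 84: none >= 84, wrap to smallest pos 13 -> ND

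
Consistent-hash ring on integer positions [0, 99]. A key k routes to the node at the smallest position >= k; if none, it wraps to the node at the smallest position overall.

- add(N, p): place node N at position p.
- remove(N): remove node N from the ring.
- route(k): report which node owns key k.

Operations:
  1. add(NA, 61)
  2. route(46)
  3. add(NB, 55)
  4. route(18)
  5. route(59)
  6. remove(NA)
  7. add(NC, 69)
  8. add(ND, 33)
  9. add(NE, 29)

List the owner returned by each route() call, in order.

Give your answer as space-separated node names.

Op 1: add NA@61 -> ring=[61:NA]
Op 2: route key 46: smallest pos >= 46 is 61 -> NA
Op 3: add NB@55 -> ring=[55:NB,61:NA]
Op 4: route key 18: smallest pos >= 18 is 55 -> NB
Op 5: route key 59: smallest pos >= 59 is 61 -> NA
Op 6: remove NA -> ring=[55:NB]
Op 7: add NC@69 -> ring=[55:NB,69:NC]
Op 8: add ND@33 -> ring=[33:ND,55:NB,69:NC]
Op 9: add NE@29 -> ring=[29:NE,33:ND,55:NB,69:NC]

Answer: NA NB NA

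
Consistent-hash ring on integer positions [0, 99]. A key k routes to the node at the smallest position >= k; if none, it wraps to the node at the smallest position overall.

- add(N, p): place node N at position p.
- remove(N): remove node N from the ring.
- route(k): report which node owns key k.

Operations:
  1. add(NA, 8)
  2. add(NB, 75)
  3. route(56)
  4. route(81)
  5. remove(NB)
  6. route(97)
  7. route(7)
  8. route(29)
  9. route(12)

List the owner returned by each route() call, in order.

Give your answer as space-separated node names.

Answer: NB NA NA NA NA NA

Derivation:
Op 1: add NA@8 -> ring=[8:NA]
Op 2: add NB@75 -> ring=[8:NA,75:NB]
Op 3: route key 56: smallest pos >= 56 is 75 -> NB
Op 4: route key 81: none >= 81, wrap to smallest pos 8 -> NA
Op 5: remove NB -> ring=[8:NA]
Op 6: route key 97: none >= 97, wrap to smallest pos 8 -> NA
Op 7: route key 7: smallest pos >= 7 is 8 -> NA
Op 8: route key 29: none >= 29, wrap to smallest pos 8 -> NA
Op 9: route key 12: none >= 12, wrap to smallest pos 8 -> NA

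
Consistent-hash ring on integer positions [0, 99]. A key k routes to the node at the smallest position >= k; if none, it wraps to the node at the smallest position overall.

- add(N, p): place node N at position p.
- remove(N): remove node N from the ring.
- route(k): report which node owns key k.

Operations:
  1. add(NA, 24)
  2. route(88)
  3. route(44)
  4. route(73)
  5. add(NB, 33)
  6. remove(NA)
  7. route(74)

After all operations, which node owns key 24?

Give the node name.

Answer: NB

Derivation:
Op 1: add NA@24 -> ring=[24:NA]
Op 2: route key 88: none >= 88, wrap to smallest pos 24 -> NA
Op 3: route key 44: none >= 44, wrap to smallest pos 24 -> NA
Op 4: route key 73: none >= 73, wrap to smallest pos 24 -> NA
Op 5: add NB@33 -> ring=[24:NA,33:NB]
Op 6: remove NA -> ring=[33:NB]
Op 7: route key 74: none >= 74, wrap to smallest pos 33 -> NB
Final route key 24: smallest pos >= 24 is 33 -> NB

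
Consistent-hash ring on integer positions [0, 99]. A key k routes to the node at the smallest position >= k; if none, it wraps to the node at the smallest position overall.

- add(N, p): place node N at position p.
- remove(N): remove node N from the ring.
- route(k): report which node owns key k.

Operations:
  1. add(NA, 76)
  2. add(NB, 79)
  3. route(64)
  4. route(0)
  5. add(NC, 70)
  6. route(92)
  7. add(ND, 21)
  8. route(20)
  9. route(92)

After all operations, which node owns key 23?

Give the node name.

Answer: NC

Derivation:
Op 1: add NA@76 -> ring=[76:NA]
Op 2: add NB@79 -> ring=[76:NA,79:NB]
Op 3: route key 64: smallest pos >= 64 is 76 -> NA
Op 4: route key 0: smallest pos >= 0 is 76 -> NA
Op 5: add NC@70 -> ring=[70:NC,76:NA,79:NB]
Op 6: route key 92: none >= 92, wrap to smallest pos 70 -> NC
Op 7: add ND@21 -> ring=[21:ND,70:NC,76:NA,79:NB]
Op 8: route key 20: smallest pos >= 20 is 21 -> ND
Op 9: route key 92: none >= 92, wrap to smallest pos 21 -> ND
Final route key 23: smallest pos >= 23 is 70 -> NC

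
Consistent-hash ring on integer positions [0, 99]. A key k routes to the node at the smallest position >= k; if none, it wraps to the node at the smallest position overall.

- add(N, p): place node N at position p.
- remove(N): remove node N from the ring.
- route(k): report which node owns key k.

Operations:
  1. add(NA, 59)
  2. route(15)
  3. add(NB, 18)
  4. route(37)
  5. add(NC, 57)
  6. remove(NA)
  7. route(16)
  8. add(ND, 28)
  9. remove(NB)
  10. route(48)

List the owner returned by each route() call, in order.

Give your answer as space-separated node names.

Op 1: add NA@59 -> ring=[59:NA]
Op 2: route key 15: smallest pos >= 15 is 59 -> NA
Op 3: add NB@18 -> ring=[18:NB,59:NA]
Op 4: route key 37: smallest pos >= 37 is 59 -> NA
Op 5: add NC@57 -> ring=[18:NB,57:NC,59:NA]
Op 6: remove NA -> ring=[18:NB,57:NC]
Op 7: route key 16: smallest pos >= 16 is 18 -> NB
Op 8: add ND@28 -> ring=[18:NB,28:ND,57:NC]
Op 9: remove NB -> ring=[28:ND,57:NC]
Op 10: route key 48: smallest pos >= 48 is 57 -> NC

Answer: NA NA NB NC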